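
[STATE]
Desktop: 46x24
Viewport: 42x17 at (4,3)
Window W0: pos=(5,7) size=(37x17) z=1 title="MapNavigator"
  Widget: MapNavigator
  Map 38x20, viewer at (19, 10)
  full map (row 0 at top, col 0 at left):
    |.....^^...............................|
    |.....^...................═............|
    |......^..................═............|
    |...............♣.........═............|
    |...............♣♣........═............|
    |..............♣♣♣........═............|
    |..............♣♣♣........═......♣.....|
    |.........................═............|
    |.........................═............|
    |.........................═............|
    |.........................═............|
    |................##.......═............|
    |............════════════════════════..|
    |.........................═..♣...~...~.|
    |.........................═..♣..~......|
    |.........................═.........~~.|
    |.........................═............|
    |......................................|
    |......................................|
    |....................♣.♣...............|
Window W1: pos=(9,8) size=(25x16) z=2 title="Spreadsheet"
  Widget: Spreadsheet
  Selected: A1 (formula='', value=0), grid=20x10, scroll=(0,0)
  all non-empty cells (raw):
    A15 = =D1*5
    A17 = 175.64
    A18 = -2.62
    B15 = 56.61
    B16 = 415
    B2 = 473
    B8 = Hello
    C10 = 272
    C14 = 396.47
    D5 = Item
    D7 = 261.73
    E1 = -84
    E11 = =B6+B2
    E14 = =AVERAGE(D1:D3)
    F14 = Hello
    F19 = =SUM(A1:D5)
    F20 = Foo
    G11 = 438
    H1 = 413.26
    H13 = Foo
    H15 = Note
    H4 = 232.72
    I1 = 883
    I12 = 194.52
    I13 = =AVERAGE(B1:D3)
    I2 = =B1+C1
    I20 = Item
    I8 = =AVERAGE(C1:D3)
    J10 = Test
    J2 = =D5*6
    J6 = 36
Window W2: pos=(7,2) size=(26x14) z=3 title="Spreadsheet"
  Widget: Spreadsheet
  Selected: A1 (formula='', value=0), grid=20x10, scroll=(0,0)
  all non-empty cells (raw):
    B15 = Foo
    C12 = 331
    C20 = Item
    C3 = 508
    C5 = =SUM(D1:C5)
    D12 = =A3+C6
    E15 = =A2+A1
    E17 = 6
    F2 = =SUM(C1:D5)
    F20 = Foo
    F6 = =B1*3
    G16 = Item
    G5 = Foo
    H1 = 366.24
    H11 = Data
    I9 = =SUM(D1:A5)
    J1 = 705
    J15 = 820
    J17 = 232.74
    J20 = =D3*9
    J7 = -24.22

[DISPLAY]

   ┃ Spreadsheet            ┃             
   ┠────────────────────────┨             
   ┃A1:                     ┃             
   ┃       A       B       C┃             
 ┏━┃------------------------┃━━━━━━━━┓    
 ┃ ┃  1      [0]       0    ┃┓       ┃    
 ┠─┃  2        0       0    ┃┃───────┨    
 ┃.┃  3        0       0    ┃┨.......┃    
 ┃.┃  4        0       0    ┃┃.......┃    
 ┃.┃  5        0       0#CIR┃┃..♣....┃    
 ┃.┃  6        0       0    ┃┃.......┃    
 ┃.┃  7        0       0    ┃┃.......┃    
 ┃.┗━━━━━━━━━━━━━━━━━━━━━━━━┛┃.......┃    
 ┃...┃  3        0       0   ┃.......┃    
 ┃...┃  4        0       0   ┃.......┃    
 ┃...┃  5        0       0   ┃══════.┃    
 ┃...┃  6        0       0   ┃..~...~┃    


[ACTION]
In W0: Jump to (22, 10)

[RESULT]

   ┃ Spreadsheet            ┃             
   ┠────────────────────────┨             
   ┃A1:                     ┃             
   ┃       A       B       C┃             
 ┏━┃------------------------┃━━━━━━━━┓    
 ┃ ┃  1      [0]       0    ┃┓       ┃    
 ┠─┃  2        0       0    ┃┃───────┨    
 ┃.┃  3        0       0    ┃┨.....  ┃    
 ┃.┃  4        0       0    ┃┃.....  ┃    
 ┃.┃  5        0       0#CIR┃┃.....  ┃    
 ┃.┃  6        0       0    ┃┃.....  ┃    
 ┃.┃  7        0       0    ┃┃.....  ┃    
 ┃.┗━━━━━━━━━━━━━━━━━━━━━━━━┛┃.....  ┃    
 ┃...┃  3        0       0   ┃.....  ┃    
 ┃...┃  4        0       0   ┃.....  ┃    
 ┃...┃  5        0       0   ┃═══..  ┃    
 ┃...┃  6        0       0   ┃...~.  ┃    


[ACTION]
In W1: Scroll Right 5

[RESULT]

   ┃ Spreadsheet            ┃             
   ┠────────────────────────┨             
   ┃A1:                     ┃             
   ┃       A       B       C┃             
 ┏━┃------------------------┃━━━━━━━━┓    
 ┃ ┃  1      [0]       0    ┃┓       ┃    
 ┠─┃  2        0       0    ┃┃───────┨    
 ┃.┃  3        0       0    ┃┨.....  ┃    
 ┃.┃  4        0       0    ┃┃.....  ┃    
 ┃.┃  5        0       0#CIR┃┃.....  ┃    
 ┃.┃  6        0       0    ┃┃.....  ┃    
 ┃.┃  7        0       0    ┃┃.....  ┃    
 ┃.┗━━━━━━━━━━━━━━━━━━━━━━━━┛┃.....  ┃    
 ┃...┃  3        0       0   ┃.....  ┃    
 ┃...┃  4        0       0  2┃.....  ┃    
 ┃...┃  5        0       0   ┃═══..  ┃    
 ┃...┃  6        0       0   ┃...~.  ┃    


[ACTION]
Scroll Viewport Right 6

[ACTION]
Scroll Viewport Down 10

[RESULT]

 ┏━┃------------------------┃━━━━━━━━┓    
 ┃ ┃  1      [0]       0    ┃┓       ┃    
 ┠─┃  2        0       0    ┃┃───────┨    
 ┃.┃  3        0       0    ┃┨.....  ┃    
 ┃.┃  4        0       0    ┃┃.....  ┃    
 ┃.┃  5        0       0#CIR┃┃.....  ┃    
 ┃.┃  6        0       0    ┃┃.....  ┃    
 ┃.┃  7        0       0    ┃┃.....  ┃    
 ┃.┗━━━━━━━━━━━━━━━━━━━━━━━━┛┃.....  ┃    
 ┃...┃  3        0       0   ┃.....  ┃    
 ┃...┃  4        0       0  2┃.....  ┃    
 ┃...┃  5        0       0   ┃═══..  ┃    
 ┃...┃  6        0       0   ┃...~.  ┃    
 ┃...┃  7        0       0   ┃.....  ┃    
 ┃...┃  8        0       0   ┃..~~.  ┃    
 ┃...┃  9        0       0   ┃.....  ┃    
 ┗━━━┗━━━━━━━━━━━━━━━━━━━━━━━┛━━━━━━━┛    


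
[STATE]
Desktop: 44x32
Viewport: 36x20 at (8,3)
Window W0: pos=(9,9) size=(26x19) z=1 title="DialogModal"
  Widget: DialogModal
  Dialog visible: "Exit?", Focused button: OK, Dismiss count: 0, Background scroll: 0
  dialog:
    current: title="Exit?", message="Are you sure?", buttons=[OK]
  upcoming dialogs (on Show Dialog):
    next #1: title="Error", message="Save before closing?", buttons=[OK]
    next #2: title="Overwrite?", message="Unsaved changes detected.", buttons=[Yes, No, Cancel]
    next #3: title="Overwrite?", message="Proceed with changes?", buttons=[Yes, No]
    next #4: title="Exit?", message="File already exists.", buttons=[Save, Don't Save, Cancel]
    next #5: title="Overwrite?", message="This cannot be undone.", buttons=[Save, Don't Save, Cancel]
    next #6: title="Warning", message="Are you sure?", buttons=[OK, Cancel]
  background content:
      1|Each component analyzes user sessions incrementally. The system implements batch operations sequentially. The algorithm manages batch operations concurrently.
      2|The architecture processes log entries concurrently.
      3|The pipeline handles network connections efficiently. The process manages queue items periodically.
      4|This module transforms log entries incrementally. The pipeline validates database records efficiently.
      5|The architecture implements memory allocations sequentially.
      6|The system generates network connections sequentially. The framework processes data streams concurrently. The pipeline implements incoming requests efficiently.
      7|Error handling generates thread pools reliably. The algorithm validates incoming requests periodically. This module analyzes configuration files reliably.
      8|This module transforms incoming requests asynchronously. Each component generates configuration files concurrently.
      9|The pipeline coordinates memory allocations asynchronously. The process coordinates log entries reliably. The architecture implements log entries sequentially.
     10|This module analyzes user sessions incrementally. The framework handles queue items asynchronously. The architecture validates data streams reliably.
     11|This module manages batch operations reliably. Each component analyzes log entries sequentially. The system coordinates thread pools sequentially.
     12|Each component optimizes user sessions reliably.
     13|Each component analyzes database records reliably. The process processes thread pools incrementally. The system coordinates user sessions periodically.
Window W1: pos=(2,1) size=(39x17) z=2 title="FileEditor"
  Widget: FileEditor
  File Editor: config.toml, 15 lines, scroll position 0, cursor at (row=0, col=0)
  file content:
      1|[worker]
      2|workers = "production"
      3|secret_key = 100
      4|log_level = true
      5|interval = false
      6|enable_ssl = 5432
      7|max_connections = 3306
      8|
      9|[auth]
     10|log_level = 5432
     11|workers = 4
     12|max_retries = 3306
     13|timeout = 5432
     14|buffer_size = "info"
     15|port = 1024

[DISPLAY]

────────────────────────────────┨   
er]                            ▲┃   
rs = "production"              █┃   
t_key = 100                    ░┃   
evel = true                    ░┃   
val = false                    ░┃   
e_ssl = 5432                   ░┃   
onnections = 3306              ░┃   
                               ░┃   
]                              ░┃   
evel = 5432                    ░┃   
rs = 4                         ░┃   
etries = 3306                  ░┃   
ut = 5432                      ▼┃   
━━━━━━━━━━━━━━━━━━━━━━━━━━━━━━━━┛   
 ┃Err│     Exit?     │ates┃         
 ┃Thi│ Are you sure? │ms i┃         
 ┃The│      [OK]     │ates┃         
 ┃Thi└───────────────┘ use┃         
 ┃This module manages batc┃         


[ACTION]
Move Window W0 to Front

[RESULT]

────────────────────────────────┨   
er]                            ▲┃   
rs = "production"              █┃   
t_key = 100                    ░┃   
evel = true                    ░┃   
val = false                    ░┃   
e┏━━━━━━━━━━━━━━━━━━━━━━━━┓    ░┃   
o┃ DialogModal            ┃    ░┃   
 ┠────────────────────────┨    ░┃   
]┃Each component analyzes ┃    ░┃   
e┃The architecture process┃    ░┃   
r┃The pipeline handles net┃    ░┃   
e┃This module transforms l┃    ░┃   
u┃The architecture impleme┃    ▼┃   
━┃The┌───────────────┐ net┃━━━━━┛   
 ┃Err│     Exit?     │ates┃         
 ┃Thi│ Are you sure? │ms i┃         
 ┃The│      [OK]     │ates┃         
 ┃Thi└───────────────┘ use┃         
 ┃This module manages batc┃         


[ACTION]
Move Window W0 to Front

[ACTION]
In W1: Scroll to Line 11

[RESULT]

────────────────────────────────┨   
t_key = 100                    ▲┃   
evel = true                    ░┃   
val = false                    ░┃   
e_ssl = 5432                   ░┃   
onnections = 3306              ░┃   
 ┏━━━━━━━━━━━━━━━━━━━━━━━━┓    ░┃   
]┃ DialogModal            ┃    ░┃   
e┠────────────────────────┨    ░┃   
r┃Each component analyzes ┃    ░┃   
e┃The architecture process┃    ░┃   
u┃The pipeline handles net┃    ░┃   
r┃This module transforms l┃    █┃   
=┃The architecture impleme┃    ▼┃   
━┃The┌───────────────┐ net┃━━━━━┛   
 ┃Err│     Exit?     │ates┃         
 ┃Thi│ Are you sure? │ms i┃         
 ┃The│      [OK]     │ates┃         
 ┃Thi└───────────────┘ use┃         
 ┃This module manages batc┃         


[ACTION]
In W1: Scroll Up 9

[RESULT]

────────────────────────────────┨   
er]                            ▲┃   
rs = "production"              █┃   
t_key = 100                    ░┃   
evel = true                    ░┃   
val = false                    ░┃   
e┏━━━━━━━━━━━━━━━━━━━━━━━━┓    ░┃   
o┃ DialogModal            ┃    ░┃   
 ┠────────────────────────┨    ░┃   
]┃Each component analyzes ┃    ░┃   
e┃The architecture process┃    ░┃   
r┃The pipeline handles net┃    ░┃   
e┃This module transforms l┃    ░┃   
u┃The architecture impleme┃    ▼┃   
━┃The┌───────────────┐ net┃━━━━━┛   
 ┃Err│     Exit?     │ates┃         
 ┃Thi│ Are you sure? │ms i┃         
 ┃The│      [OK]     │ates┃         
 ┃Thi└───────────────┘ use┃         
 ┃This module manages batc┃         


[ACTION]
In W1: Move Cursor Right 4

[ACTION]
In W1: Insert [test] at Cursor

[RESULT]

────────────────────────────────┨   
est█er]                        ▲┃   
rs = "production"              █┃   
t_key = 100                    ░┃   
evel = true                    ░┃   
val = false                    ░┃   
e┏━━━━━━━━━━━━━━━━━━━━━━━━┓    ░┃   
o┃ DialogModal            ┃    ░┃   
 ┠────────────────────────┨    ░┃   
]┃Each component analyzes ┃    ░┃   
e┃The architecture process┃    ░┃   
r┃The pipeline handles net┃    ░┃   
e┃This module transforms l┃    ░┃   
u┃The architecture impleme┃    ▼┃   
━┃The┌───────────────┐ net┃━━━━━┛   
 ┃Err│     Exit?     │ates┃         
 ┃Thi│ Are you sure? │ms i┃         
 ┃The│      [OK]     │ates┃         
 ┃Thi└───────────────┘ use┃         
 ┃This module manages batc┃         


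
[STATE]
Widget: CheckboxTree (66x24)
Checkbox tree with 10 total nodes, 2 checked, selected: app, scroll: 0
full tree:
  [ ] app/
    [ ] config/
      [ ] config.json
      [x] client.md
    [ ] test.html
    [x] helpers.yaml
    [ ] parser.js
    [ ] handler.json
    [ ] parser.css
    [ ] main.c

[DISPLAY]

>[-] app/                                                         
   [-] config/                                                    
     [ ] config.json                                              
     [x] client.md                                                
   [ ] test.html                                                  
   [x] helpers.yaml                                               
   [ ] parser.js                                                  
   [ ] handler.json                                               
   [ ] parser.css                                                 
   [ ] main.c                                                     
                                                                  
                                                                  
                                                                  
                                                                  
                                                                  
                                                                  
                                                                  
                                                                  
                                                                  
                                                                  
                                                                  
                                                                  
                                                                  
                                                                  


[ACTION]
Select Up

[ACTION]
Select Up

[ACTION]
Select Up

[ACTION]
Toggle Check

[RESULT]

>[x] app/                                                         
   [x] config/                                                    
     [x] config.json                                              
     [x] client.md                                                
   [x] test.html                                                  
   [x] helpers.yaml                                               
   [x] parser.js                                                  
   [x] handler.json                                               
   [x] parser.css                                                 
   [x] main.c                                                     
                                                                  
                                                                  
                                                                  
                                                                  
                                                                  
                                                                  
                                                                  
                                                                  
                                                                  
                                                                  
                                                                  
                                                                  
                                                                  
                                                                  


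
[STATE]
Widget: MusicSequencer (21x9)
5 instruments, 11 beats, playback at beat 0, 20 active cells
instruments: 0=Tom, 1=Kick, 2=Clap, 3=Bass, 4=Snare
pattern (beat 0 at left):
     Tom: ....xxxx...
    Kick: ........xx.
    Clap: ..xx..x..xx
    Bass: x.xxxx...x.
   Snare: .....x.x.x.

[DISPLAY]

      ▼1234567890    
   Tom····████···    
  Kick········██·    
  Clap··██··█··██    
  Bass█·████···█·    
 Snare·····█·█·█·    
                     
                     
                     


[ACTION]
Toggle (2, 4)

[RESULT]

      ▼1234567890    
   Tom····████···    
  Kick········██·    
  Clap··███·█··██    
  Bass█·████···█·    
 Snare·····█·█·█·    
                     
                     
                     


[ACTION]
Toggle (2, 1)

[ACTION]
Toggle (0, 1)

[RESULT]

      ▼1234567890    
   Tom·█··████···    
  Kick········██·    
  Clap·████·█··██    
  Bass█·████···█·    
 Snare·····█·█·█·    
                     
                     
                     


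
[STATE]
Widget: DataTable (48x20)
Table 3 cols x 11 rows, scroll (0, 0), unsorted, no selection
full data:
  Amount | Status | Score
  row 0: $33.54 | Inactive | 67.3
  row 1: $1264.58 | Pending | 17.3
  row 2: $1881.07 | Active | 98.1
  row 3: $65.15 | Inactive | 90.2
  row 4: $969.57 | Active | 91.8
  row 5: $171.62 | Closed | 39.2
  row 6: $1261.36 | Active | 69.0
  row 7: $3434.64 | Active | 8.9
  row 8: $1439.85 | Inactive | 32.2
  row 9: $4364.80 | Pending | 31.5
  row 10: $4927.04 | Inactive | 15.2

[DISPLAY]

Amount  │Status  │Score                         
────────┼────────┼─────                         
$33.54  │Inactive│67.3                          
$1264.58│Pending │17.3                          
$1881.07│Active  │98.1                          
$65.15  │Inactive│90.2                          
$969.57 │Active  │91.8                          
$171.62 │Closed  │39.2                          
$1261.36│Active  │69.0                          
$3434.64│Active  │8.9                           
$1439.85│Inactive│32.2                          
$4364.80│Pending │31.5                          
$4927.04│Inactive│15.2                          
                                                
                                                
                                                
                                                
                                                
                                                
                                                


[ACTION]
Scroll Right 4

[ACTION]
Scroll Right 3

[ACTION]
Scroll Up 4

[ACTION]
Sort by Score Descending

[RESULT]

Amount  │Status  │Scor▼                         
────────┼────────┼─────                         
$1881.07│Active  │98.1                          
$969.57 │Active  │91.8                          
$65.15  │Inactive│90.2                          
$1261.36│Active  │69.0                          
$33.54  │Inactive│67.3                          
$171.62 │Closed  │39.2                          
$1439.85│Inactive│32.2                          
$4364.80│Pending │31.5                          
$1264.58│Pending │17.3                          
$4927.04│Inactive│15.2                          
$3434.64│Active  │8.9                           
                                                
                                                
                                                
                                                
                                                
                                                
                                                


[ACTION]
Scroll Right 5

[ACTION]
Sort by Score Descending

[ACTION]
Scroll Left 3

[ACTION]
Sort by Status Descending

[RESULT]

Amount  │Status ▼│Score                         
────────┼────────┼─────                         
$4364.80│Pending │31.5                          
$1264.58│Pending │17.3                          
$65.15  │Inactive│90.2                          
$33.54  │Inactive│67.3                          
$1439.85│Inactive│32.2                          
$4927.04│Inactive│15.2                          
$171.62 │Closed  │39.2                          
$1881.07│Active  │98.1                          
$969.57 │Active  │91.8                          
$1261.36│Active  │69.0                          
$3434.64│Active  │8.9                           
                                                
                                                
                                                
                                                
                                                
                                                
                                                


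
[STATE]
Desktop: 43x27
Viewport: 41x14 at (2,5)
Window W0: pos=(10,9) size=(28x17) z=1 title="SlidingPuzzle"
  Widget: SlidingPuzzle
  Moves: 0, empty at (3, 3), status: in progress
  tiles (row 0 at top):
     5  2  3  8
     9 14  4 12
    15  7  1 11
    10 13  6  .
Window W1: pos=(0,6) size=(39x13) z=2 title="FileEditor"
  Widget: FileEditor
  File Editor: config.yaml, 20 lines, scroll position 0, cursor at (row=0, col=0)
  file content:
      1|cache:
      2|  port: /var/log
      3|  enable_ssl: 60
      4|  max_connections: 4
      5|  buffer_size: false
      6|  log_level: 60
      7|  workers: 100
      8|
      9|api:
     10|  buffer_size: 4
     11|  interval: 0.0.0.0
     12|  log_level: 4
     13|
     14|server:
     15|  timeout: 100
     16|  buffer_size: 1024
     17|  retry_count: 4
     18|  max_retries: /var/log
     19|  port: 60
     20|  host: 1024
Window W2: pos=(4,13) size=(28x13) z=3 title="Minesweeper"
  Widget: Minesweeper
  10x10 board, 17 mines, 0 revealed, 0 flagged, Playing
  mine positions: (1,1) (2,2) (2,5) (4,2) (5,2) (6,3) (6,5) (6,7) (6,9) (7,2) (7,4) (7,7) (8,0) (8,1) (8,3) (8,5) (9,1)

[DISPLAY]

                                         
━━━━━━━━━━━━━━━━━━━━━━━━━━━━━━━━━━━━┓    
FileEditor                          ┃    
────────────────────────────────────┨    
ache:                              ▲┃    
 port: /var/log                    █┃    
 enable_ssl: 60                    ░┃    
 max_connections: 4                ░┃    
 b┏━━━━━━━━━━━━━━━━━━━━━━━━━━┓     ░┃    
 l┃ Minesweeper              ┃     ░┃    
 w┠──────────────────────────┨     ░┃    
  ┃■■■■■■■■■■                ┃     ░┃    
pi┃■■■■■■■■■■                ┃     ▼┃    
━━┃■■■■■■■■■■                ┃━━━━━━┛    


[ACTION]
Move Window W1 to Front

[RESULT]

                                         
━━━━━━━━━━━━━━━━━━━━━━━━━━━━━━━━━━━━┓    
FileEditor                          ┃    
────────────────────────────────────┨    
ache:                              ▲┃    
 port: /var/log                    █┃    
 enable_ssl: 60                    ░┃    
 max_connections: 4                ░┃    
 buffer_size: false                ░┃    
 log_level: 60                     ░┃    
 workers: 100                      ░┃    
                                   ░┃    
pi:                                ▼┃    
━━━━━━━━━━━━━━━━━━━━━━━━━━━━━━━━━━━━┛    


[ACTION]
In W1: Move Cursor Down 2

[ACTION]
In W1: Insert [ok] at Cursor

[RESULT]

                                         
━━━━━━━━━━━━━━━━━━━━━━━━━━━━━━━━━━━━┓    
FileEditor                          ┃    
────────────────────────────────────┨    
ache:                              ▲┃    
 port: /var/log                    █┃    
k█ enable_ssl: 60                  ░┃    
 max_connections: 4                ░┃    
 buffer_size: false                ░┃    
 log_level: 60                     ░┃    
 workers: 100                      ░┃    
                                   ░┃    
pi:                                ▼┃    
━━━━━━━━━━━━━━━━━━━━━━━━━━━━━━━━━━━━┛    


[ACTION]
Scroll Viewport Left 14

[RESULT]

                                         
┏━━━━━━━━━━━━━━━━━━━━━━━━━━━━━━━━━━━━━┓  
┃ FileEditor                          ┃  
┠─────────────────────────────────────┨  
┃cache:                              ▲┃  
┃  port: /var/log                    █┃  
┃ok█ enable_ssl: 60                  ░┃  
┃  max_connections: 4                ░┃  
┃  buffer_size: false                ░┃  
┃  log_level: 60                     ░┃  
┃  workers: 100                      ░┃  
┃                                    ░┃  
┃api:                                ▼┃  
┗━━━━━━━━━━━━━━━━━━━━━━━━━━━━━━━━━━━━━┛  


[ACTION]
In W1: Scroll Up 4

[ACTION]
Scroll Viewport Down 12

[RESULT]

┃  buffer_size: false                ░┃  
┃  log_level: 60                     ░┃  
┃  workers: 100                      ░┃  
┃                                    ░┃  
┃api:                                ▼┃  
┗━━━━━━━━━━━━━━━━━━━━━━━━━━━━━━━━━━━━━┛  
    ┃■■■■■■■■■■                ┃     ┃   
    ┃■■■■■■■■■■                ┃     ┃   
    ┃■■■■■■■■■■                ┃     ┃   
    ┃■■■■■■■■■■                ┃     ┃   
    ┃■■■■■■■■■■                ┃     ┃   
    ┃■■■■■■■■■■                ┃     ┃   
    ┗━━━━━━━━━━━━━━━━━━━━━━━━━━┛━━━━━┛   
                                         


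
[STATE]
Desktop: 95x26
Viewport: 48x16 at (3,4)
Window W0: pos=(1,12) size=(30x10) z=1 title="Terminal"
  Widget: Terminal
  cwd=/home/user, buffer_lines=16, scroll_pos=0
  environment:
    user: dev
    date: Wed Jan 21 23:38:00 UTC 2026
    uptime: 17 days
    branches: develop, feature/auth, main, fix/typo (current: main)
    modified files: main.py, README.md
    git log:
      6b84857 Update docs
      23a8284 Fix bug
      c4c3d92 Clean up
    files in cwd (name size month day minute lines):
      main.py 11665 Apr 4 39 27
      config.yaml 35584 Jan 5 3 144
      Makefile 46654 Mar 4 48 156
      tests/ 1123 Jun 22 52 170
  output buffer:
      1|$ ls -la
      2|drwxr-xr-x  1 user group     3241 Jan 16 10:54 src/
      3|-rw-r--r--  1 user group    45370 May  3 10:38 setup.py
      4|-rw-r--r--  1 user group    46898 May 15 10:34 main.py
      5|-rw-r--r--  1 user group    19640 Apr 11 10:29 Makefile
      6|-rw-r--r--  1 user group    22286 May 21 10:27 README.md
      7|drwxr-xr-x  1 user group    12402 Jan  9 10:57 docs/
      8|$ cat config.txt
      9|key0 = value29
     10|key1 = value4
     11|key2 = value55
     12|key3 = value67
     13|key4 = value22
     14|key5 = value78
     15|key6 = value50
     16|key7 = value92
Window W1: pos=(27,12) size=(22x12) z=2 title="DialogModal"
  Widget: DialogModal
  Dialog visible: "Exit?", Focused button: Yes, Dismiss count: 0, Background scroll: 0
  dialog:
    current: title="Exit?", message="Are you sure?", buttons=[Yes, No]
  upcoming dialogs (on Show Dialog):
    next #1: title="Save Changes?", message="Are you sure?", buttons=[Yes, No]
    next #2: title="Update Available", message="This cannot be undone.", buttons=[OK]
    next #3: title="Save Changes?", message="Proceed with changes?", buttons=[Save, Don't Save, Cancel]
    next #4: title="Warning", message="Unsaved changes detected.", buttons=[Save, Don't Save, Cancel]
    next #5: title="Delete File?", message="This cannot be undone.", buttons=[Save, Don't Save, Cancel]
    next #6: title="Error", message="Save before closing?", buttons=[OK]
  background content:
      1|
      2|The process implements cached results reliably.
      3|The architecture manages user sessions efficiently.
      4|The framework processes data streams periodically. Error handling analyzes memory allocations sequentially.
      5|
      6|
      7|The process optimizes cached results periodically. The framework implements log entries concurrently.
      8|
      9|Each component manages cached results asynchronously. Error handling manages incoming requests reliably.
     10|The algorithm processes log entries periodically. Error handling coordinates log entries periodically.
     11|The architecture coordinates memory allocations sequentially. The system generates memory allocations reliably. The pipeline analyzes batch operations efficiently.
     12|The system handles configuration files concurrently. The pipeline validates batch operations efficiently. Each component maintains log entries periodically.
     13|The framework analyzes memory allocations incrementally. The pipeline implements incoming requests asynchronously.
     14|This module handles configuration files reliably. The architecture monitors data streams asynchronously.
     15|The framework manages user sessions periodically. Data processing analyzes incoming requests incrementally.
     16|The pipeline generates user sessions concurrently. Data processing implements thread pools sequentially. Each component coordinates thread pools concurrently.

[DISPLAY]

                                                
                                                
                                                
                                                
                                                
                                                
                                                
                                                
━━━━━━━━━━━━━━━━━━━━━━━━┏━━━━━━━━━━━━━━━━━━━━┓  
Terminal                ┃ DialogModal        ┃  
────────────────────────┠────────────────────┨  
 ls -la                 ┃                    ┃  
rwxr-xr-x  1 user group ┃Th┌──────────────┐en┃  
rw-r--r--  1 user group ┃Th│    Exit?     │an┃  
rw-r--r--  1 user group ┃Th│Are you sure? │es┃  
rw-r--r--  1 user group ┃  │  [Yes]  No   │  ┃  


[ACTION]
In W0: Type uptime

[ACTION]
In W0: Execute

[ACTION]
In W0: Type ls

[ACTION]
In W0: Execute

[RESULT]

                                                
                                                
                                                
                                                
                                                
                                                
                                                
                                                
━━━━━━━━━━━━━━━━━━━━━━━━┏━━━━━━━━━━━━━━━━━━━━┓  
Terminal                ┃ DialogModal        ┃  
────────────────────────┠────────────────────┨  
ey7 = value92           ┃                    ┃  
 uptime                 ┃Th┌──────────────┐en┃  
10:00  up 17 days       ┃Th│    Exit?     │an┃  
 ls                     ┃Th│Are you sure? │es┃  
ain.py  config.yaml  Mak┃  │  [Yes]  No   │  ┃  


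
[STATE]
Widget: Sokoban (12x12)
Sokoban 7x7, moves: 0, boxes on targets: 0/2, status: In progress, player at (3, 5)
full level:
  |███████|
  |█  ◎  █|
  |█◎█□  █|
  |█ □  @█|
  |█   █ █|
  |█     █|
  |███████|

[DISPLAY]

███████     
█  ◎  █     
█◎█□  █     
█ □  @█     
█   █ █     
█     █     
███████     
Moves: 0  0/
            
            
            
            


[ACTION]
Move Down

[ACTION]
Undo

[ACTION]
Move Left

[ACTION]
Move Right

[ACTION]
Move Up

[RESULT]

███████     
█  ◎  █     
█◎█□ @█     
█ □   █     
█   █ █     
█     █     
███████     
Moves: 3  0/
            
            
            
            


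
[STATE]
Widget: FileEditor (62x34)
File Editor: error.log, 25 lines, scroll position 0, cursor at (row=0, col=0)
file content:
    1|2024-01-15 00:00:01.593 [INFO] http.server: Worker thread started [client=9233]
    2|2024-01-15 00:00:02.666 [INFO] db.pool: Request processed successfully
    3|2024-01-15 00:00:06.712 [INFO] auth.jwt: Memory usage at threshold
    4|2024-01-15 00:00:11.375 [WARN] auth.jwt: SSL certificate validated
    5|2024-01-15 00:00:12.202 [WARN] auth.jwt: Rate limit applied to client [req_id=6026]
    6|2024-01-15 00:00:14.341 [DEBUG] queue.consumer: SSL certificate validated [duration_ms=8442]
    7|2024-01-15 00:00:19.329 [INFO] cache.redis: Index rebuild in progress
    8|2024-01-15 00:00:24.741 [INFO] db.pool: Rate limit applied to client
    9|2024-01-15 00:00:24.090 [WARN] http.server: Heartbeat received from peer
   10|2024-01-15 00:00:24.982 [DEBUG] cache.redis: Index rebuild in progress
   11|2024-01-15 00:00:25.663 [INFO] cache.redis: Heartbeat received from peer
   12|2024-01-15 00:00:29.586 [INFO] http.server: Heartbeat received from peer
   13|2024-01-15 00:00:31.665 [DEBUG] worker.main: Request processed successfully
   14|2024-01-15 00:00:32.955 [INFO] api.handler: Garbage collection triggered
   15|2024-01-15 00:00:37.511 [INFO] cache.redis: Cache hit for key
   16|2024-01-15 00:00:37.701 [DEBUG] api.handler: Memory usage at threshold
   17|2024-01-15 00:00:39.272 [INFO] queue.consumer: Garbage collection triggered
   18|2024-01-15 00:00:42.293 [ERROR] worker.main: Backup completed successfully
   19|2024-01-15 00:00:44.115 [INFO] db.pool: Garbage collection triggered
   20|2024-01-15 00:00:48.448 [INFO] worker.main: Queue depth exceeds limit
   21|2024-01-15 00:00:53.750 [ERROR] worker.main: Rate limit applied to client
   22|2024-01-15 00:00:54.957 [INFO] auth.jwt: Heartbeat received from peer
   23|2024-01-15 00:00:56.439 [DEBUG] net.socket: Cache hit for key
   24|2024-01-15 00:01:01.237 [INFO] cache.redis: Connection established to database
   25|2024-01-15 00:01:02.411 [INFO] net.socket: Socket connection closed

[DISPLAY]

█024-01-15 00:00:01.593 [INFO] http.server: Worker thread sta▲
2024-01-15 00:00:02.666 [INFO] db.pool: Request processed suc█
2024-01-15 00:00:06.712 [INFO] auth.jwt: Memory usage at thre░
2024-01-15 00:00:11.375 [WARN] auth.jwt: SSL certificate vali░
2024-01-15 00:00:12.202 [WARN] auth.jwt: Rate limit applied t░
2024-01-15 00:00:14.341 [DEBUG] queue.consumer: SSL certifica░
2024-01-15 00:00:19.329 [INFO] cache.redis: Index rebuild in ░
2024-01-15 00:00:24.741 [INFO] db.pool: Rate limit applied to░
2024-01-15 00:00:24.090 [WARN] http.server: Heartbeat receive░
2024-01-15 00:00:24.982 [DEBUG] cache.redis: Index rebuild in░
2024-01-15 00:00:25.663 [INFO] cache.redis: Heartbeat receive░
2024-01-15 00:00:29.586 [INFO] http.server: Heartbeat receive░
2024-01-15 00:00:31.665 [DEBUG] worker.main: Request processe░
2024-01-15 00:00:32.955 [INFO] api.handler: Garbage collectio░
2024-01-15 00:00:37.511 [INFO] cache.redis: Cache hit for key░
2024-01-15 00:00:37.701 [DEBUG] api.handler: Memory usage at ░
2024-01-15 00:00:39.272 [INFO] queue.consumer: Garbage collec░
2024-01-15 00:00:42.293 [ERROR] worker.main: Backup completed░
2024-01-15 00:00:44.115 [INFO] db.pool: Garbage collection tr░
2024-01-15 00:00:48.448 [INFO] worker.main: Queue depth excee░
2024-01-15 00:00:53.750 [ERROR] worker.main: Rate limit appli░
2024-01-15 00:00:54.957 [INFO] auth.jwt: Heartbeat received f░
2024-01-15 00:00:56.439 [DEBUG] net.socket: Cache hit for key░
2024-01-15 00:01:01.237 [INFO] cache.redis: Connection establ░
2024-01-15 00:01:02.411 [INFO] net.socket: Socket connection ░
                                                             ░
                                                             ░
                                                             ░
                                                             ░
                                                             ░
                                                             ░
                                                             ░
                                                             ░
                                                             ▼


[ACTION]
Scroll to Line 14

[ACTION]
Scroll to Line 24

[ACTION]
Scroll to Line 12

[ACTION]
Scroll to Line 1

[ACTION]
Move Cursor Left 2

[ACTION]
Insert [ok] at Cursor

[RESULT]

ok█024-01-15 00:00:01.593 [INFO] http.server: Worker thread s▲
2024-01-15 00:00:02.666 [INFO] db.pool: Request processed suc█
2024-01-15 00:00:06.712 [INFO] auth.jwt: Memory usage at thre░
2024-01-15 00:00:11.375 [WARN] auth.jwt: SSL certificate vali░
2024-01-15 00:00:12.202 [WARN] auth.jwt: Rate limit applied t░
2024-01-15 00:00:14.341 [DEBUG] queue.consumer: SSL certifica░
2024-01-15 00:00:19.329 [INFO] cache.redis: Index rebuild in ░
2024-01-15 00:00:24.741 [INFO] db.pool: Rate limit applied to░
2024-01-15 00:00:24.090 [WARN] http.server: Heartbeat receive░
2024-01-15 00:00:24.982 [DEBUG] cache.redis: Index rebuild in░
2024-01-15 00:00:25.663 [INFO] cache.redis: Heartbeat receive░
2024-01-15 00:00:29.586 [INFO] http.server: Heartbeat receive░
2024-01-15 00:00:31.665 [DEBUG] worker.main: Request processe░
2024-01-15 00:00:32.955 [INFO] api.handler: Garbage collectio░
2024-01-15 00:00:37.511 [INFO] cache.redis: Cache hit for key░
2024-01-15 00:00:37.701 [DEBUG] api.handler: Memory usage at ░
2024-01-15 00:00:39.272 [INFO] queue.consumer: Garbage collec░
2024-01-15 00:00:42.293 [ERROR] worker.main: Backup completed░
2024-01-15 00:00:44.115 [INFO] db.pool: Garbage collection tr░
2024-01-15 00:00:48.448 [INFO] worker.main: Queue depth excee░
2024-01-15 00:00:53.750 [ERROR] worker.main: Rate limit appli░
2024-01-15 00:00:54.957 [INFO] auth.jwt: Heartbeat received f░
2024-01-15 00:00:56.439 [DEBUG] net.socket: Cache hit for key░
2024-01-15 00:01:01.237 [INFO] cache.redis: Connection establ░
2024-01-15 00:01:02.411 [INFO] net.socket: Socket connection ░
                                                             ░
                                                             ░
                                                             ░
                                                             ░
                                                             ░
                                                             ░
                                                             ░
                                                             ░
                                                             ▼
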